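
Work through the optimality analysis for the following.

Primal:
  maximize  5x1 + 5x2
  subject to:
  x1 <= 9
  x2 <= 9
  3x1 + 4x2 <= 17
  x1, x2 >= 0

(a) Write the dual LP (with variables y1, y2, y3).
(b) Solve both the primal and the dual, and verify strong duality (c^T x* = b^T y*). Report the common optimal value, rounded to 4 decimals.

The standard primal-dual pair for 'max c^T x s.t. A x <= b, x >= 0' is:
  Dual:  min b^T y  s.t.  A^T y >= c,  y >= 0.

So the dual LP is:
  minimize  9y1 + 9y2 + 17y3
  subject to:
    y1 + 3y3 >= 5
    y2 + 4y3 >= 5
    y1, y2, y3 >= 0

Solving the primal: x* = (5.6667, 0).
  primal value c^T x* = 28.3333.
Solving the dual: y* = (0, 0, 1.6667).
  dual value b^T y* = 28.3333.
Strong duality: c^T x* = b^T y*. Confirmed.

28.3333


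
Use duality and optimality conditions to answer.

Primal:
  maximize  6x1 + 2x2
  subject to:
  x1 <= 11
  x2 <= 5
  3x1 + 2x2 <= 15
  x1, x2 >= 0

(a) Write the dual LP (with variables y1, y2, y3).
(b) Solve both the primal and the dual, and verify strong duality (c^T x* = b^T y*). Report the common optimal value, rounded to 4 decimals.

The standard primal-dual pair for 'max c^T x s.t. A x <= b, x >= 0' is:
  Dual:  min b^T y  s.t.  A^T y >= c,  y >= 0.

So the dual LP is:
  minimize  11y1 + 5y2 + 15y3
  subject to:
    y1 + 3y3 >= 6
    y2 + 2y3 >= 2
    y1, y2, y3 >= 0

Solving the primal: x* = (5, 0).
  primal value c^T x* = 30.
Solving the dual: y* = (0, 0, 2).
  dual value b^T y* = 30.
Strong duality: c^T x* = b^T y*. Confirmed.

30


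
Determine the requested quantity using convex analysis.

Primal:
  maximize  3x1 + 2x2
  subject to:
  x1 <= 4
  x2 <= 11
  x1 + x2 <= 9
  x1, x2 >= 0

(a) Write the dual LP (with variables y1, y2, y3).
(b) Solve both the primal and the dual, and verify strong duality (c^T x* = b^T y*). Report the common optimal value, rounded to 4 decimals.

The standard primal-dual pair for 'max c^T x s.t. A x <= b, x >= 0' is:
  Dual:  min b^T y  s.t.  A^T y >= c,  y >= 0.

So the dual LP is:
  minimize  4y1 + 11y2 + 9y3
  subject to:
    y1 + y3 >= 3
    y2 + y3 >= 2
    y1, y2, y3 >= 0

Solving the primal: x* = (4, 5).
  primal value c^T x* = 22.
Solving the dual: y* = (1, 0, 2).
  dual value b^T y* = 22.
Strong duality: c^T x* = b^T y*. Confirmed.

22


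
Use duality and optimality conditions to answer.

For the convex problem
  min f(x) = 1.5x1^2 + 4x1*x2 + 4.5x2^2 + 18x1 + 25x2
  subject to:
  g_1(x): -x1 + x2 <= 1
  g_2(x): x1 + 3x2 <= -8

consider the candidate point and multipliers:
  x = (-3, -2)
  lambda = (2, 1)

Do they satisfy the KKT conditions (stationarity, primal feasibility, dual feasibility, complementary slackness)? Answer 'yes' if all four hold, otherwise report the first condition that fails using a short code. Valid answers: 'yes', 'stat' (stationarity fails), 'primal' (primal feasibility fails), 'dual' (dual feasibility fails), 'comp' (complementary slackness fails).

Gradient of f: grad f(x) = Q x + c = (1, -5)
Constraint values g_i(x) = a_i^T x - b_i:
  g_1((-3, -2)) = 0
  g_2((-3, -2)) = -1
Stationarity residual: grad f(x) + sum_i lambda_i a_i = (0, 0)
  -> stationarity OK
Primal feasibility (all g_i <= 0): OK
Dual feasibility (all lambda_i >= 0): OK
Complementary slackness (lambda_i * g_i(x) = 0 for all i): FAILS

Verdict: the first failing condition is complementary_slackness -> comp.

comp


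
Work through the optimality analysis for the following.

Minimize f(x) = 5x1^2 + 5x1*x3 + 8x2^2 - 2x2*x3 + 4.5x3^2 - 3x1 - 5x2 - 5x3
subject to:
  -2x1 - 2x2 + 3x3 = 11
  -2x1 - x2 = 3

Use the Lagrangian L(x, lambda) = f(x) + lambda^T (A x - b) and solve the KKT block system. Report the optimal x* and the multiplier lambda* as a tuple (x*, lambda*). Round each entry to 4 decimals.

Form the Lagrangian:
  L(x, lambda) = (1/2) x^T Q x + c^T x + lambda^T (A x - b)
Stationarity (grad_x L = 0): Q x + c + A^T lambda = 0.
Primal feasibility: A x = b.

This gives the KKT block system:
  [ Q   A^T ] [ x     ]   [-c ]
  [ A    0  ] [ lambda ] = [ b ]

Solving the linear system:
  x*      = (-1.6263, 0.2525, 2.7508)
  lambda* = (-3.7071, 0.9529)
  f(x*)   = 13.8906

x* = (-1.6263, 0.2525, 2.7508), lambda* = (-3.7071, 0.9529)


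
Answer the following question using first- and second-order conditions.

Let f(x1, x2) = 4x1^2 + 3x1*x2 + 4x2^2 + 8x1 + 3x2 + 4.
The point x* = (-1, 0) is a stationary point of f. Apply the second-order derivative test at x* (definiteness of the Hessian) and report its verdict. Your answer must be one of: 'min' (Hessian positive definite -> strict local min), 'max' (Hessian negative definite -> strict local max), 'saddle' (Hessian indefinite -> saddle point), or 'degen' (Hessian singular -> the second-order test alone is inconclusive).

Compute the Hessian H = grad^2 f:
  H = [[8, 3], [3, 8]]
Verify stationarity: grad f(x*) = H x* + g = (0, 0).
Eigenvalues of H: 5, 11.
Both eigenvalues > 0, so H is positive definite -> x* is a strict local min.

min


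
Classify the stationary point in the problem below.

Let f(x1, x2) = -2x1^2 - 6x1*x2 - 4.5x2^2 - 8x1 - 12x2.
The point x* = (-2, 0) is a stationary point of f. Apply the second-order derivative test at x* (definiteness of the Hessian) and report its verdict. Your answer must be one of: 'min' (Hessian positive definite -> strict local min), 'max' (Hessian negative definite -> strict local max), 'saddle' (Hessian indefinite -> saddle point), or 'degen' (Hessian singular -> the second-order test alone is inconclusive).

Compute the Hessian H = grad^2 f:
  H = [[-4, -6], [-6, -9]]
Verify stationarity: grad f(x*) = H x* + g = (0, 0).
Eigenvalues of H: -13, 0.
H has a zero eigenvalue (singular; negative semidefinite but not definite), so H is neither positive definite, negative definite, nor indefinite. The second-order test alone is inconclusive -> degen.
(Indeed, f is constant along the null direction of H through x*, so x* is not a strict local extremum.)

degen


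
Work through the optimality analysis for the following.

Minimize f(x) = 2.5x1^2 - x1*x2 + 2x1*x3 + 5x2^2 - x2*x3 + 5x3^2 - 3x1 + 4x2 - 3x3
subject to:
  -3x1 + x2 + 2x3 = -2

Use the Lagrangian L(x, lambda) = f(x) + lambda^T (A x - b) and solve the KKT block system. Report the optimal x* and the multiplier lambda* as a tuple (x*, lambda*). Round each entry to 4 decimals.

Form the Lagrangian:
  L(x, lambda) = (1/2) x^T Q x + c^T x + lambda^T (A x - b)
Stationarity (grad_x L = 0): Q x + c + A^T lambda = 0.
Primal feasibility: A x = b.

This gives the KKT block system:
  [ Q   A^T ] [ x     ]   [-c ]
  [ A    0  ] [ lambda ] = [ b ]

Solving the linear system:
  x*      = (0.6166, -0.3494, 0.0996)
  lambda* = (0.2106)
  f(x*)   = -1.5626

x* = (0.6166, -0.3494, 0.0996), lambda* = (0.2106)


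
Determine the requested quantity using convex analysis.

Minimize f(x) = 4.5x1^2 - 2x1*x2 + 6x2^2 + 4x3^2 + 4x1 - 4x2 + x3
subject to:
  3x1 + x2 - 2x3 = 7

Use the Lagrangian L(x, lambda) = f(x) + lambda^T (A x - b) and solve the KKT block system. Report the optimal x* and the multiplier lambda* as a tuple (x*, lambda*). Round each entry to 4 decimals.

Form the Lagrangian:
  L(x, lambda) = (1/2) x^T Q x + c^T x + lambda^T (A x - b)
Stationarity (grad_x L = 0): Q x + c + A^T lambda = 0.
Primal feasibility: A x = b.

This gives the KKT block system:
  [ Q   A^T ] [ x     ]   [-c ]
  [ A    0  ] [ lambda ] = [ b ]

Solving the linear system:
  x*      = (1.2182, 0.9019, -1.2217)
  lambda* = (-4.3867)
  f(x*)   = 15.3753

x* = (1.2182, 0.9019, -1.2217), lambda* = (-4.3867)


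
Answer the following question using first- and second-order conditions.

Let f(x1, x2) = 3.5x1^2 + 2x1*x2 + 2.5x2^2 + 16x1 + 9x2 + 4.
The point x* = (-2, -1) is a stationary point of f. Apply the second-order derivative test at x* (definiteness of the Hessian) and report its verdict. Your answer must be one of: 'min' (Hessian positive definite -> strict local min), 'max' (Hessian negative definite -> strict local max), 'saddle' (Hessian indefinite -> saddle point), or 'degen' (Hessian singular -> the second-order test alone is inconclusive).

Compute the Hessian H = grad^2 f:
  H = [[7, 2], [2, 5]]
Verify stationarity: grad f(x*) = H x* + g = (0, 0).
Eigenvalues of H: 3.7639, 8.2361.
Both eigenvalues > 0, so H is positive definite -> x* is a strict local min.

min


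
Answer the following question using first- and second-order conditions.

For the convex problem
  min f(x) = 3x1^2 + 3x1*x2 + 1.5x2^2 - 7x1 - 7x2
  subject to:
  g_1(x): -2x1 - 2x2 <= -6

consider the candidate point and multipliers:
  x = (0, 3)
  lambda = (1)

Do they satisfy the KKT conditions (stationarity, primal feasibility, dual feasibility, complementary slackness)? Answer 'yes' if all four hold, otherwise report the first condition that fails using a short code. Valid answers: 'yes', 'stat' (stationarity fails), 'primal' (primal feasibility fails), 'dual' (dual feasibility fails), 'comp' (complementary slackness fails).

Gradient of f: grad f(x) = Q x + c = (2, 2)
Constraint values g_i(x) = a_i^T x - b_i:
  g_1((0, 3)) = 0
Stationarity residual: grad f(x) + sum_i lambda_i a_i = (0, 0)
  -> stationarity OK
Primal feasibility (all g_i <= 0): OK
Dual feasibility (all lambda_i >= 0): OK
Complementary slackness (lambda_i * g_i(x) = 0 for all i): OK

Verdict: yes, KKT holds.

yes


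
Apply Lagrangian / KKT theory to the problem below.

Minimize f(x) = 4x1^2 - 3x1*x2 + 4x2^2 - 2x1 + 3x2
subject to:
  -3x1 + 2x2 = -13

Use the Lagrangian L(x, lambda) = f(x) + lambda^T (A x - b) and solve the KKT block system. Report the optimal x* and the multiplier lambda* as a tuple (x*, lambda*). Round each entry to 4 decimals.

Form the Lagrangian:
  L(x, lambda) = (1/2) x^T Q x + c^T x + lambda^T (A x - b)
Stationarity (grad_x L = 0): Q x + c + A^T lambda = 0.
Primal feasibility: A x = b.

This gives the KKT block system:
  [ Q   A^T ] [ x     ]   [-c ]
  [ A    0  ] [ lambda ] = [ b ]

Solving the linear system:
  x*      = (3.2941, -1.5588)
  lambda* = (9.6765)
  f(x*)   = 57.2647

x* = (3.2941, -1.5588), lambda* = (9.6765)


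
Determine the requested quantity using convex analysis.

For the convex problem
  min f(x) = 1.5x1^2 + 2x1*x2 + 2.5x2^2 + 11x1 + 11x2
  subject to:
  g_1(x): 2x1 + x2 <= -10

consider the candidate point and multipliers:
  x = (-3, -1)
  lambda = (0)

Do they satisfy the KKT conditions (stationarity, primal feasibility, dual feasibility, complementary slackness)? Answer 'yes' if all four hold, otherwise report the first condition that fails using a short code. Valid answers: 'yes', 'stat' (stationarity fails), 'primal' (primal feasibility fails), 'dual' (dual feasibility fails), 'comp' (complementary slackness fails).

Gradient of f: grad f(x) = Q x + c = (0, 0)
Constraint values g_i(x) = a_i^T x - b_i:
  g_1((-3, -1)) = 3
Stationarity residual: grad f(x) + sum_i lambda_i a_i = (0, 0)
  -> stationarity OK
Primal feasibility (all g_i <= 0): FAILS
Dual feasibility (all lambda_i >= 0): OK
Complementary slackness (lambda_i * g_i(x) = 0 for all i): OK

Verdict: the first failing condition is primal_feasibility -> primal.

primal


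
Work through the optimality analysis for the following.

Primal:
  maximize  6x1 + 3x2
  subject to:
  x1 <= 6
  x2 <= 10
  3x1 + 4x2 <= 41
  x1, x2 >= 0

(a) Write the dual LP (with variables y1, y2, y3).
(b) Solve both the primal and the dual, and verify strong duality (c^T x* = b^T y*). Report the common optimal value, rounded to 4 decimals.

The standard primal-dual pair for 'max c^T x s.t. A x <= b, x >= 0' is:
  Dual:  min b^T y  s.t.  A^T y >= c,  y >= 0.

So the dual LP is:
  minimize  6y1 + 10y2 + 41y3
  subject to:
    y1 + 3y3 >= 6
    y2 + 4y3 >= 3
    y1, y2, y3 >= 0

Solving the primal: x* = (6, 5.75).
  primal value c^T x* = 53.25.
Solving the dual: y* = (3.75, 0, 0.75).
  dual value b^T y* = 53.25.
Strong duality: c^T x* = b^T y*. Confirmed.

53.25


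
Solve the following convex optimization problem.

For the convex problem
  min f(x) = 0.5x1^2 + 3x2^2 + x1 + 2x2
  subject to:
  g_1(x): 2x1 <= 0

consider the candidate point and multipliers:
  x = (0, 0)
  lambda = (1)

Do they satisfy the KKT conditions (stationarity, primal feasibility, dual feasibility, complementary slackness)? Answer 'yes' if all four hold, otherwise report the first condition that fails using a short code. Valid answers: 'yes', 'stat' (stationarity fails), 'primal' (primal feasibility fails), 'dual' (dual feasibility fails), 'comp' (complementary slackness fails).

Gradient of f: grad f(x) = Q x + c = (1, 2)
Constraint values g_i(x) = a_i^T x - b_i:
  g_1((0, 0)) = 0
Stationarity residual: grad f(x) + sum_i lambda_i a_i = (3, 2)
  -> stationarity FAILS
Primal feasibility (all g_i <= 0): OK
Dual feasibility (all lambda_i >= 0): OK
Complementary slackness (lambda_i * g_i(x) = 0 for all i): OK

Verdict: the first failing condition is stationarity -> stat.

stat


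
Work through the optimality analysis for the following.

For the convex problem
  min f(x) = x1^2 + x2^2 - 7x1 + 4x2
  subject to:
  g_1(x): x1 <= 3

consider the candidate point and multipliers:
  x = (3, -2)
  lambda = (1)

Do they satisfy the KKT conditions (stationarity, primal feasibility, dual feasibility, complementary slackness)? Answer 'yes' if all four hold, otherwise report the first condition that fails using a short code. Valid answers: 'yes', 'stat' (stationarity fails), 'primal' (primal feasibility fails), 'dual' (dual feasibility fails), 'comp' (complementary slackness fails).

Gradient of f: grad f(x) = Q x + c = (-1, 0)
Constraint values g_i(x) = a_i^T x - b_i:
  g_1((3, -2)) = 0
Stationarity residual: grad f(x) + sum_i lambda_i a_i = (0, 0)
  -> stationarity OK
Primal feasibility (all g_i <= 0): OK
Dual feasibility (all lambda_i >= 0): OK
Complementary slackness (lambda_i * g_i(x) = 0 for all i): OK

Verdict: yes, KKT holds.

yes


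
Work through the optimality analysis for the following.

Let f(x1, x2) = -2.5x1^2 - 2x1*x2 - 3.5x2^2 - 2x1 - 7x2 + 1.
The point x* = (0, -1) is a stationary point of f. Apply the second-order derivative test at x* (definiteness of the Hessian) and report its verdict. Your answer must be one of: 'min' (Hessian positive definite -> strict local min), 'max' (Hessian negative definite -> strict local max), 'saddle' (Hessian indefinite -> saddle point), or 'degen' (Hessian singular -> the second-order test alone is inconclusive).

Compute the Hessian H = grad^2 f:
  H = [[-5, -2], [-2, -7]]
Verify stationarity: grad f(x*) = H x* + g = (0, 0).
Eigenvalues of H: -8.2361, -3.7639.
Both eigenvalues < 0, so H is negative definite -> x* is a strict local max.

max


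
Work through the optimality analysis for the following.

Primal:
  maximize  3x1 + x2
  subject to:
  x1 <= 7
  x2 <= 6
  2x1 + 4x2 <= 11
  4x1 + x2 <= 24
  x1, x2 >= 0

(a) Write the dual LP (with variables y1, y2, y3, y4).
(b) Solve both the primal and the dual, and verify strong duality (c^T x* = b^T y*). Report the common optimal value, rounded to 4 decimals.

The standard primal-dual pair for 'max c^T x s.t. A x <= b, x >= 0' is:
  Dual:  min b^T y  s.t.  A^T y >= c,  y >= 0.

So the dual LP is:
  minimize  7y1 + 6y2 + 11y3 + 24y4
  subject to:
    y1 + 2y3 + 4y4 >= 3
    y2 + 4y3 + y4 >= 1
    y1, y2, y3, y4 >= 0

Solving the primal: x* = (5.5, 0).
  primal value c^T x* = 16.5.
Solving the dual: y* = (0, 0, 1.5, 0).
  dual value b^T y* = 16.5.
Strong duality: c^T x* = b^T y*. Confirmed.

16.5


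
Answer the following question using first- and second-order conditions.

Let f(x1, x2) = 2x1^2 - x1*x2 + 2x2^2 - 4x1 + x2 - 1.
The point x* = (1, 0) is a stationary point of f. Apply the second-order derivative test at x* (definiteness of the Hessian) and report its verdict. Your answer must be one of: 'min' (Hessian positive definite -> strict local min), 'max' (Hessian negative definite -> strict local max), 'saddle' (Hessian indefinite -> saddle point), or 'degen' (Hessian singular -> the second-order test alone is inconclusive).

Compute the Hessian H = grad^2 f:
  H = [[4, -1], [-1, 4]]
Verify stationarity: grad f(x*) = H x* + g = (0, 0).
Eigenvalues of H: 3, 5.
Both eigenvalues > 0, so H is positive definite -> x* is a strict local min.

min


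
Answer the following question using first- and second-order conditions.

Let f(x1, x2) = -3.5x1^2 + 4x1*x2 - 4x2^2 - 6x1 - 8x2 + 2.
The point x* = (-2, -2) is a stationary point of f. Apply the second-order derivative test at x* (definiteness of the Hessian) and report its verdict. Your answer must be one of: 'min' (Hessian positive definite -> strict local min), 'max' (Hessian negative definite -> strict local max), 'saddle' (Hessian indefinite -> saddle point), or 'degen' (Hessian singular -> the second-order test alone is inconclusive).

Compute the Hessian H = grad^2 f:
  H = [[-7, 4], [4, -8]]
Verify stationarity: grad f(x*) = H x* + g = (0, 0).
Eigenvalues of H: -11.5311, -3.4689.
Both eigenvalues < 0, so H is negative definite -> x* is a strict local max.

max


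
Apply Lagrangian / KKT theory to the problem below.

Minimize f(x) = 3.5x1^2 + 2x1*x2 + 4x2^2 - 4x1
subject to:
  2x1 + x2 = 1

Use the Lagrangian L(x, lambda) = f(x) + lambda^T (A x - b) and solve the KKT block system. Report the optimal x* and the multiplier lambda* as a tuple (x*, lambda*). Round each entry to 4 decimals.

Form the Lagrangian:
  L(x, lambda) = (1/2) x^T Q x + c^T x + lambda^T (A x - b)
Stationarity (grad_x L = 0): Q x + c + A^T lambda = 0.
Primal feasibility: A x = b.

This gives the KKT block system:
  [ Q   A^T ] [ x     ]   [-c ]
  [ A    0  ] [ lambda ] = [ b ]

Solving the linear system:
  x*      = (0.5806, -0.1613)
  lambda* = (0.129)
  f(x*)   = -1.2258

x* = (0.5806, -0.1613), lambda* = (0.129)


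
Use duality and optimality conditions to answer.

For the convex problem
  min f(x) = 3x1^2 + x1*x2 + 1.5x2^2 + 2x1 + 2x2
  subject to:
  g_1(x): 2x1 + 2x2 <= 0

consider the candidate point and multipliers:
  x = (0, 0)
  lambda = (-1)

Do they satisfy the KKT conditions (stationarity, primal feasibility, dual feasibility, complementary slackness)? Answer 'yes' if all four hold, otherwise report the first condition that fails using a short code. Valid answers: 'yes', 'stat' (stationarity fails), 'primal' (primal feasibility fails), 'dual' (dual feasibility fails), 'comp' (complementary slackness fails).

Gradient of f: grad f(x) = Q x + c = (2, 2)
Constraint values g_i(x) = a_i^T x - b_i:
  g_1((0, 0)) = 0
Stationarity residual: grad f(x) + sum_i lambda_i a_i = (0, 0)
  -> stationarity OK
Primal feasibility (all g_i <= 0): OK
Dual feasibility (all lambda_i >= 0): FAILS
Complementary slackness (lambda_i * g_i(x) = 0 for all i): OK

Verdict: the first failing condition is dual_feasibility -> dual.

dual


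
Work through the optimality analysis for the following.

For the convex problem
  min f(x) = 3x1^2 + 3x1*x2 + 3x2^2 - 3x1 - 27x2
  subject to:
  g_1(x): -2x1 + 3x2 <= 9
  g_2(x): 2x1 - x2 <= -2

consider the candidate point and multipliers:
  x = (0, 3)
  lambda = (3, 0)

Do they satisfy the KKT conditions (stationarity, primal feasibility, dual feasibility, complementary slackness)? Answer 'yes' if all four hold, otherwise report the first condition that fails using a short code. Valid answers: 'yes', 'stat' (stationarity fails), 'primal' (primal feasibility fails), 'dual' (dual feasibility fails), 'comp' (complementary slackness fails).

Gradient of f: grad f(x) = Q x + c = (6, -9)
Constraint values g_i(x) = a_i^T x - b_i:
  g_1((0, 3)) = 0
  g_2((0, 3)) = -1
Stationarity residual: grad f(x) + sum_i lambda_i a_i = (0, 0)
  -> stationarity OK
Primal feasibility (all g_i <= 0): OK
Dual feasibility (all lambda_i >= 0): OK
Complementary slackness (lambda_i * g_i(x) = 0 for all i): OK

Verdict: yes, KKT holds.

yes


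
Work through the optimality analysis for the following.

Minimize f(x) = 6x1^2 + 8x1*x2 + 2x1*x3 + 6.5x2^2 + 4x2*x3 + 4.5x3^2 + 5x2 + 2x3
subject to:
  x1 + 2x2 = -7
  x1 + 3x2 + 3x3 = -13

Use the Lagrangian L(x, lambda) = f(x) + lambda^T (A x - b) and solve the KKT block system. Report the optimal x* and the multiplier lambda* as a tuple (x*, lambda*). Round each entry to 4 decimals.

Form the Lagrangian:
  L(x, lambda) = (1/2) x^T Q x + c^T x + lambda^T (A x - b)
Stationarity (grad_x L = 0): Q x + c + A^T lambda = 0.
Primal feasibility: A x = b.

This gives the KKT block system:
  [ Q   A^T ] [ x     ]   [-c ]
  [ A    0  ] [ lambda ] = [ b ]

Solving the linear system:
  x*      = (1.4667, -4.2333, -0.5889)
  lambda* = (11.6778, 5.7667)
  f(x*)   = 67.1833

x* = (1.4667, -4.2333, -0.5889), lambda* = (11.6778, 5.7667)


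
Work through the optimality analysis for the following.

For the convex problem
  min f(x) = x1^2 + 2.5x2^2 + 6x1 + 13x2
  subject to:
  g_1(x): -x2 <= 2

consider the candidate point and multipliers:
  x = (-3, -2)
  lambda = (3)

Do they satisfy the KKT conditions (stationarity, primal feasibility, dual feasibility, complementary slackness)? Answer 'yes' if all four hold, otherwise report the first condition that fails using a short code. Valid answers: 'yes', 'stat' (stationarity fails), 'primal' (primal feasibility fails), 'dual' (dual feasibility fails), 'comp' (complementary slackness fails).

Gradient of f: grad f(x) = Q x + c = (0, 3)
Constraint values g_i(x) = a_i^T x - b_i:
  g_1((-3, -2)) = 0
Stationarity residual: grad f(x) + sum_i lambda_i a_i = (0, 0)
  -> stationarity OK
Primal feasibility (all g_i <= 0): OK
Dual feasibility (all lambda_i >= 0): OK
Complementary slackness (lambda_i * g_i(x) = 0 for all i): OK

Verdict: yes, KKT holds.

yes


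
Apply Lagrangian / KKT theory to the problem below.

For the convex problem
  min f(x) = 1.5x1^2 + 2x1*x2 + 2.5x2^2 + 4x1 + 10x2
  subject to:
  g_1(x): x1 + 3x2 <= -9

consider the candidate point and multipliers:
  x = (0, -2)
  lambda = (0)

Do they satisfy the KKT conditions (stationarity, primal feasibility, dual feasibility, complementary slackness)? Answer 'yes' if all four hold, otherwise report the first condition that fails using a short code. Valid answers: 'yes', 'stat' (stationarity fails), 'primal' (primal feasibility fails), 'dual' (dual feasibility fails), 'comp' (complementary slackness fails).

Gradient of f: grad f(x) = Q x + c = (0, 0)
Constraint values g_i(x) = a_i^T x - b_i:
  g_1((0, -2)) = 3
Stationarity residual: grad f(x) + sum_i lambda_i a_i = (0, 0)
  -> stationarity OK
Primal feasibility (all g_i <= 0): FAILS
Dual feasibility (all lambda_i >= 0): OK
Complementary slackness (lambda_i * g_i(x) = 0 for all i): OK

Verdict: the first failing condition is primal_feasibility -> primal.

primal


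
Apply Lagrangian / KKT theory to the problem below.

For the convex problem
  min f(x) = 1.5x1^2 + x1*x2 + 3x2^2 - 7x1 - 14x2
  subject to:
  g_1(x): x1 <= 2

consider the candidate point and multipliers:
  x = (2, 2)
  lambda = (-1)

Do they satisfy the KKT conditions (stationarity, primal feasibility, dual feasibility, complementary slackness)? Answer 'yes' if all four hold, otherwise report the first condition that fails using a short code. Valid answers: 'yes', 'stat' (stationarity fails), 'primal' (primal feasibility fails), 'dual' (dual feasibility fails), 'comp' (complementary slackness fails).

Gradient of f: grad f(x) = Q x + c = (1, 0)
Constraint values g_i(x) = a_i^T x - b_i:
  g_1((2, 2)) = 0
Stationarity residual: grad f(x) + sum_i lambda_i a_i = (0, 0)
  -> stationarity OK
Primal feasibility (all g_i <= 0): OK
Dual feasibility (all lambda_i >= 0): FAILS
Complementary slackness (lambda_i * g_i(x) = 0 for all i): OK

Verdict: the first failing condition is dual_feasibility -> dual.

dual


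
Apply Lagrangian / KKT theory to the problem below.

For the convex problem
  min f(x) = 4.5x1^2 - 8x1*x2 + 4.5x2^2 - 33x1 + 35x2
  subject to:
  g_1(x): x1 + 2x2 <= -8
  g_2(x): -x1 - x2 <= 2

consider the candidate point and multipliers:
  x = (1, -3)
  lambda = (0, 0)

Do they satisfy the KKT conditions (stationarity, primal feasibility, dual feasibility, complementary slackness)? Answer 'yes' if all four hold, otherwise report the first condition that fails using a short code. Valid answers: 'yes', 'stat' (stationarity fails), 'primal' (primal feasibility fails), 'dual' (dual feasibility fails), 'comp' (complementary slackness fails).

Gradient of f: grad f(x) = Q x + c = (0, 0)
Constraint values g_i(x) = a_i^T x - b_i:
  g_1((1, -3)) = 3
  g_2((1, -3)) = 0
Stationarity residual: grad f(x) + sum_i lambda_i a_i = (0, 0)
  -> stationarity OK
Primal feasibility (all g_i <= 0): FAILS
Dual feasibility (all lambda_i >= 0): OK
Complementary slackness (lambda_i * g_i(x) = 0 for all i): OK

Verdict: the first failing condition is primal_feasibility -> primal.

primal


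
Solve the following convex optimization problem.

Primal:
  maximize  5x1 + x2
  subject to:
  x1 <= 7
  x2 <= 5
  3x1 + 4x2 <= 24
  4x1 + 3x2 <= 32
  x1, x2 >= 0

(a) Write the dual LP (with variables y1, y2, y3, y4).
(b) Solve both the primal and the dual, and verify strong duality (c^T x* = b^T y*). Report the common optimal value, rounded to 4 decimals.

The standard primal-dual pair for 'max c^T x s.t. A x <= b, x >= 0' is:
  Dual:  min b^T y  s.t.  A^T y >= c,  y >= 0.

So the dual LP is:
  minimize  7y1 + 5y2 + 24y3 + 32y4
  subject to:
    y1 + 3y3 + 4y4 >= 5
    y2 + 4y3 + 3y4 >= 1
    y1, y2, y3, y4 >= 0

Solving the primal: x* = (7, 0.75).
  primal value c^T x* = 35.75.
Solving the dual: y* = (4.25, 0, 0.25, 0).
  dual value b^T y* = 35.75.
Strong duality: c^T x* = b^T y*. Confirmed.

35.75


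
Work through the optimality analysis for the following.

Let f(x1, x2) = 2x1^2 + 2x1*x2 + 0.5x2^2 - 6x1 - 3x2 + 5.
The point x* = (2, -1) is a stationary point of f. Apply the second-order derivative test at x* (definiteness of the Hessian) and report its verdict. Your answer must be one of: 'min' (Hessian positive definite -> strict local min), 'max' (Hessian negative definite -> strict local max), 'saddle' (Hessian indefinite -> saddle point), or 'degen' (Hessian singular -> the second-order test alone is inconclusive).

Compute the Hessian H = grad^2 f:
  H = [[4, 2], [2, 1]]
Verify stationarity: grad f(x*) = H x* + g = (0, 0).
Eigenvalues of H: 0, 5.
H has a zero eigenvalue (singular; positive semidefinite but not definite), so H is neither positive definite, negative definite, nor indefinite. The second-order test alone is inconclusive -> degen.
(Indeed, f is constant along the null direction of H through x*, so x* is not a strict local extremum.)

degen


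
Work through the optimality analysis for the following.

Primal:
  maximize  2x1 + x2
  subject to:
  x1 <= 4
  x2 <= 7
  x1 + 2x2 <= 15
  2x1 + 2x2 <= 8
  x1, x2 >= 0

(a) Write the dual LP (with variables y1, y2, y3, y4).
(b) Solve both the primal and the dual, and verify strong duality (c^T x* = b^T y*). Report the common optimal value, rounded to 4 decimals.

The standard primal-dual pair for 'max c^T x s.t. A x <= b, x >= 0' is:
  Dual:  min b^T y  s.t.  A^T y >= c,  y >= 0.

So the dual LP is:
  minimize  4y1 + 7y2 + 15y3 + 8y4
  subject to:
    y1 + y3 + 2y4 >= 2
    y2 + 2y3 + 2y4 >= 1
    y1, y2, y3, y4 >= 0

Solving the primal: x* = (4, 0).
  primal value c^T x* = 8.
Solving the dual: y* = (1, 0, 0, 0.5).
  dual value b^T y* = 8.
Strong duality: c^T x* = b^T y*. Confirmed.

8


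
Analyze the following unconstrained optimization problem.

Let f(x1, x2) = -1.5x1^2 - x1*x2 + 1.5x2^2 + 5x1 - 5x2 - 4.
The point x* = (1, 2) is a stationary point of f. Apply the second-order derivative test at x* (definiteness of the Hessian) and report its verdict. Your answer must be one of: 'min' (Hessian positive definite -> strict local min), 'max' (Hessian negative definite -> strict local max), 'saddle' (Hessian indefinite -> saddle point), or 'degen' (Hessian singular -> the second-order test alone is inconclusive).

Compute the Hessian H = grad^2 f:
  H = [[-3, -1], [-1, 3]]
Verify stationarity: grad f(x*) = H x* + g = (0, 0).
Eigenvalues of H: -3.1623, 3.1623.
Eigenvalues have mixed signs, so H is indefinite -> x* is a saddle point.

saddle


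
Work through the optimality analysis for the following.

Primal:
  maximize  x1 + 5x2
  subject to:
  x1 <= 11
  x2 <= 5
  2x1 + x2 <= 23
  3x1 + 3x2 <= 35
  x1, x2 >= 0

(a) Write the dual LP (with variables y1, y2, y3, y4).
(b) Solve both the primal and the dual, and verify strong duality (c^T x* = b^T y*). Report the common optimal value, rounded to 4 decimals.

The standard primal-dual pair for 'max c^T x s.t. A x <= b, x >= 0' is:
  Dual:  min b^T y  s.t.  A^T y >= c,  y >= 0.

So the dual LP is:
  minimize  11y1 + 5y2 + 23y3 + 35y4
  subject to:
    y1 + 2y3 + 3y4 >= 1
    y2 + y3 + 3y4 >= 5
    y1, y2, y3, y4 >= 0

Solving the primal: x* = (6.6667, 5).
  primal value c^T x* = 31.6667.
Solving the dual: y* = (0, 4, 0, 0.3333).
  dual value b^T y* = 31.6667.
Strong duality: c^T x* = b^T y*. Confirmed.

31.6667


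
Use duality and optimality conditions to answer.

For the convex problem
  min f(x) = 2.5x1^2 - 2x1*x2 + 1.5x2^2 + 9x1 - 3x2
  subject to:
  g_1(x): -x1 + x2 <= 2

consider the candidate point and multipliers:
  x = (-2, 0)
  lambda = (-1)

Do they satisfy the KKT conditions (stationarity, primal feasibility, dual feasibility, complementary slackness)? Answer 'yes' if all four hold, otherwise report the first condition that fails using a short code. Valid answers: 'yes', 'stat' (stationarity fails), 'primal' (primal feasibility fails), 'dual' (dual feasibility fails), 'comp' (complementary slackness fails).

Gradient of f: grad f(x) = Q x + c = (-1, 1)
Constraint values g_i(x) = a_i^T x - b_i:
  g_1((-2, 0)) = 0
Stationarity residual: grad f(x) + sum_i lambda_i a_i = (0, 0)
  -> stationarity OK
Primal feasibility (all g_i <= 0): OK
Dual feasibility (all lambda_i >= 0): FAILS
Complementary slackness (lambda_i * g_i(x) = 0 for all i): OK

Verdict: the first failing condition is dual_feasibility -> dual.

dual


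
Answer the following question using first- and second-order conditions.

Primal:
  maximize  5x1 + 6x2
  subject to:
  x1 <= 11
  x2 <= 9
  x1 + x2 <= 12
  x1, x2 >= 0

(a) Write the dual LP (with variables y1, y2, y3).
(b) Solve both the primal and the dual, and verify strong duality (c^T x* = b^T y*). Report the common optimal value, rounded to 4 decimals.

The standard primal-dual pair for 'max c^T x s.t. A x <= b, x >= 0' is:
  Dual:  min b^T y  s.t.  A^T y >= c,  y >= 0.

So the dual LP is:
  minimize  11y1 + 9y2 + 12y3
  subject to:
    y1 + y3 >= 5
    y2 + y3 >= 6
    y1, y2, y3 >= 0

Solving the primal: x* = (3, 9).
  primal value c^T x* = 69.
Solving the dual: y* = (0, 1, 5).
  dual value b^T y* = 69.
Strong duality: c^T x* = b^T y*. Confirmed.

69


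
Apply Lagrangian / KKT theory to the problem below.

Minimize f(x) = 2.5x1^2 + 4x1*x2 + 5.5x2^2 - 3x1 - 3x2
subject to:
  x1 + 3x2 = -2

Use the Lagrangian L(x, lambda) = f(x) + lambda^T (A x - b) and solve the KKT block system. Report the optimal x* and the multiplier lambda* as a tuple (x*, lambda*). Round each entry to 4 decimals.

Form the Lagrangian:
  L(x, lambda) = (1/2) x^T Q x + c^T x + lambda^T (A x - b)
Stationarity (grad_x L = 0): Q x + c + A^T lambda = 0.
Primal feasibility: A x = b.

This gives the KKT block system:
  [ Q   A^T ] [ x     ]   [-c ]
  [ A    0  ] [ lambda ] = [ b ]

Solving the linear system:
  x*      = (0.625, -0.875)
  lambda* = (3.375)
  f(x*)   = 3.75

x* = (0.625, -0.875), lambda* = (3.375)


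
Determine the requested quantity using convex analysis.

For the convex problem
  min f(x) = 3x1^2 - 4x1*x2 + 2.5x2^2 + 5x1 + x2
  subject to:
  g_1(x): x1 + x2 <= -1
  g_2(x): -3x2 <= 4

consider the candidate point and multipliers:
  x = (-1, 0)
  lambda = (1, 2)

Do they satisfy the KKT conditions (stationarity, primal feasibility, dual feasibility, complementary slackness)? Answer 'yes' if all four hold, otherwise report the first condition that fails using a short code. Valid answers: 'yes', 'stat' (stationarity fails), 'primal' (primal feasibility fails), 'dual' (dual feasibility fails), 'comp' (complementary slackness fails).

Gradient of f: grad f(x) = Q x + c = (-1, 5)
Constraint values g_i(x) = a_i^T x - b_i:
  g_1((-1, 0)) = 0
  g_2((-1, 0)) = -4
Stationarity residual: grad f(x) + sum_i lambda_i a_i = (0, 0)
  -> stationarity OK
Primal feasibility (all g_i <= 0): OK
Dual feasibility (all lambda_i >= 0): OK
Complementary slackness (lambda_i * g_i(x) = 0 for all i): FAILS

Verdict: the first failing condition is complementary_slackness -> comp.

comp


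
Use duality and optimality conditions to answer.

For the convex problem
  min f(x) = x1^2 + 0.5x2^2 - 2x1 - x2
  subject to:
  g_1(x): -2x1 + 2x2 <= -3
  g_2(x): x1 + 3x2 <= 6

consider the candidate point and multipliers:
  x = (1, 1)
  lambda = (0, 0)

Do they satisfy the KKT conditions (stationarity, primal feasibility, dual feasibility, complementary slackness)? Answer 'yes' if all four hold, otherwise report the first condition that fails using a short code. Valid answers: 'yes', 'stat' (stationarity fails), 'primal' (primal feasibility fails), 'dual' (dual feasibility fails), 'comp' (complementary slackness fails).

Gradient of f: grad f(x) = Q x + c = (0, 0)
Constraint values g_i(x) = a_i^T x - b_i:
  g_1((1, 1)) = 3
  g_2((1, 1)) = -2
Stationarity residual: grad f(x) + sum_i lambda_i a_i = (0, 0)
  -> stationarity OK
Primal feasibility (all g_i <= 0): FAILS
Dual feasibility (all lambda_i >= 0): OK
Complementary slackness (lambda_i * g_i(x) = 0 for all i): OK

Verdict: the first failing condition is primal_feasibility -> primal.

primal


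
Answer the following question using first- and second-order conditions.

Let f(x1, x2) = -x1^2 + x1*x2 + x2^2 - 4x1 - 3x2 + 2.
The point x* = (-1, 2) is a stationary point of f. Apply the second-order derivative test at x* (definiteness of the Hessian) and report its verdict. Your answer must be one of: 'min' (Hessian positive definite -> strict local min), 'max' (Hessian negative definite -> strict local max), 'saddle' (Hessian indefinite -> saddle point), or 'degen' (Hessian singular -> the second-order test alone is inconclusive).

Compute the Hessian H = grad^2 f:
  H = [[-2, 1], [1, 2]]
Verify stationarity: grad f(x*) = H x* + g = (0, 0).
Eigenvalues of H: -2.2361, 2.2361.
Eigenvalues have mixed signs, so H is indefinite -> x* is a saddle point.

saddle


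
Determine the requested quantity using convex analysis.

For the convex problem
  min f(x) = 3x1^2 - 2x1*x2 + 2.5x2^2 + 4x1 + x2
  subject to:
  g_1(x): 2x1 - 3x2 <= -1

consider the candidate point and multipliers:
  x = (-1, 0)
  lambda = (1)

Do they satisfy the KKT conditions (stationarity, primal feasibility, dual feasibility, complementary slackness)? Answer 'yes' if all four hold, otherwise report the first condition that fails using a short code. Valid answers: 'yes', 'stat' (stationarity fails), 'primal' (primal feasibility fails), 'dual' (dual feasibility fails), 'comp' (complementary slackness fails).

Gradient of f: grad f(x) = Q x + c = (-2, 3)
Constraint values g_i(x) = a_i^T x - b_i:
  g_1((-1, 0)) = -1
Stationarity residual: grad f(x) + sum_i lambda_i a_i = (0, 0)
  -> stationarity OK
Primal feasibility (all g_i <= 0): OK
Dual feasibility (all lambda_i >= 0): OK
Complementary slackness (lambda_i * g_i(x) = 0 for all i): FAILS

Verdict: the first failing condition is complementary_slackness -> comp.

comp


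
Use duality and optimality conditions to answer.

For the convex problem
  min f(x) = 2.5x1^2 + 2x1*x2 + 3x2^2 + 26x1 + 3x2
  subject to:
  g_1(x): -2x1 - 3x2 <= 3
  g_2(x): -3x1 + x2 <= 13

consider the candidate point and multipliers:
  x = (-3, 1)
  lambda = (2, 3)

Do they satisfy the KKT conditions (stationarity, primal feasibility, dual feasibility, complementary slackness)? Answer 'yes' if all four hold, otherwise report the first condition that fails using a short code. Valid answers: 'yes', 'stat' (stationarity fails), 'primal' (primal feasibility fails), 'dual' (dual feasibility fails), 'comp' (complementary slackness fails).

Gradient of f: grad f(x) = Q x + c = (13, 3)
Constraint values g_i(x) = a_i^T x - b_i:
  g_1((-3, 1)) = 0
  g_2((-3, 1)) = -3
Stationarity residual: grad f(x) + sum_i lambda_i a_i = (0, 0)
  -> stationarity OK
Primal feasibility (all g_i <= 0): OK
Dual feasibility (all lambda_i >= 0): OK
Complementary slackness (lambda_i * g_i(x) = 0 for all i): FAILS

Verdict: the first failing condition is complementary_slackness -> comp.

comp


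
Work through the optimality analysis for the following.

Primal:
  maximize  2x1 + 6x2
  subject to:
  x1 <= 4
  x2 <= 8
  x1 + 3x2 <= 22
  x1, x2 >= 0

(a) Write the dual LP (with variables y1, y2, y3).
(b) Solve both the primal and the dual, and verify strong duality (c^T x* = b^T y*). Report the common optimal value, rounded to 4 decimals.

The standard primal-dual pair for 'max c^T x s.t. A x <= b, x >= 0' is:
  Dual:  min b^T y  s.t.  A^T y >= c,  y >= 0.

So the dual LP is:
  minimize  4y1 + 8y2 + 22y3
  subject to:
    y1 + y3 >= 2
    y2 + 3y3 >= 6
    y1, y2, y3 >= 0

Solving the primal: x* = (0, 7.3333).
  primal value c^T x* = 44.
Solving the dual: y* = (0, 0, 2).
  dual value b^T y* = 44.
Strong duality: c^T x* = b^T y*. Confirmed.

44


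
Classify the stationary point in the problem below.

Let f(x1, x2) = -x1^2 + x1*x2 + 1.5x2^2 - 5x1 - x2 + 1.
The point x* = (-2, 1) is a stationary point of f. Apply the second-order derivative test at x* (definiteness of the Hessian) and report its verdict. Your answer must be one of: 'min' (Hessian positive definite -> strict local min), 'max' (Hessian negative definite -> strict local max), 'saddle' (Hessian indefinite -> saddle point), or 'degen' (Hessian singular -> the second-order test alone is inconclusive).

Compute the Hessian H = grad^2 f:
  H = [[-2, 1], [1, 3]]
Verify stationarity: grad f(x*) = H x* + g = (0, 0).
Eigenvalues of H: -2.1926, 3.1926.
Eigenvalues have mixed signs, so H is indefinite -> x* is a saddle point.

saddle


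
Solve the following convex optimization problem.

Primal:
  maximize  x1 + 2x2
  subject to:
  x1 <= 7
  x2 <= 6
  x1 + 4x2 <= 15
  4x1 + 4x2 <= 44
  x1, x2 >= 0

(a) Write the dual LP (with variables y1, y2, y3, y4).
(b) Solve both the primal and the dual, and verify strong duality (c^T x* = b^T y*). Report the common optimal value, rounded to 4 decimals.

The standard primal-dual pair for 'max c^T x s.t. A x <= b, x >= 0' is:
  Dual:  min b^T y  s.t.  A^T y >= c,  y >= 0.

So the dual LP is:
  minimize  7y1 + 6y2 + 15y3 + 44y4
  subject to:
    y1 + y3 + 4y4 >= 1
    y2 + 4y3 + 4y4 >= 2
    y1, y2, y3, y4 >= 0

Solving the primal: x* = (7, 2).
  primal value c^T x* = 11.
Solving the dual: y* = (0.5, 0, 0.5, 0).
  dual value b^T y* = 11.
Strong duality: c^T x* = b^T y*. Confirmed.

11


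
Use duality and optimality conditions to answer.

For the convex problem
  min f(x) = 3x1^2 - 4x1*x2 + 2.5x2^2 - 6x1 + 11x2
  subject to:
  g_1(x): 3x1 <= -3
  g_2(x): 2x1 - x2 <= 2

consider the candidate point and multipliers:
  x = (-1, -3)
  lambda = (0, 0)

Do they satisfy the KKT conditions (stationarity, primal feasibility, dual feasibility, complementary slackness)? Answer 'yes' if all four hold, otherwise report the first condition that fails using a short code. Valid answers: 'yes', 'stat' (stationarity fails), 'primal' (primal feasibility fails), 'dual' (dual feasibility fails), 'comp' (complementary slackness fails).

Gradient of f: grad f(x) = Q x + c = (0, 0)
Constraint values g_i(x) = a_i^T x - b_i:
  g_1((-1, -3)) = 0
  g_2((-1, -3)) = -1
Stationarity residual: grad f(x) + sum_i lambda_i a_i = (0, 0)
  -> stationarity OK
Primal feasibility (all g_i <= 0): OK
Dual feasibility (all lambda_i >= 0): OK
Complementary slackness (lambda_i * g_i(x) = 0 for all i): OK

Verdict: yes, KKT holds.

yes


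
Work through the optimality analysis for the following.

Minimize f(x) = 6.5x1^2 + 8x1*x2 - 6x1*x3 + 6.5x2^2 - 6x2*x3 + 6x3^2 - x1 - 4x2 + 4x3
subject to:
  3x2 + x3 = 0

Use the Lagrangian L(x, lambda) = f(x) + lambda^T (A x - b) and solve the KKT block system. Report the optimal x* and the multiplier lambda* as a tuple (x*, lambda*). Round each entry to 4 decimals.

Form the Lagrangian:
  L(x, lambda) = (1/2) x^T Q x + c^T x + lambda^T (A x - b)
Stationarity (grad_x L = 0): Q x + c + A^T lambda = 0.
Primal feasibility: A x = b.

This gives the KKT block system:
  [ Q   A^T ] [ x     ]   [-c ]
  [ A    0  ] [ lambda ] = [ b ]

Solving the linear system:
  x*      = (-0.1897, 0.1333, -0.4)
  lambda* = (0.4615)
  f(x*)   = -0.9718

x* = (-0.1897, 0.1333, -0.4), lambda* = (0.4615)
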